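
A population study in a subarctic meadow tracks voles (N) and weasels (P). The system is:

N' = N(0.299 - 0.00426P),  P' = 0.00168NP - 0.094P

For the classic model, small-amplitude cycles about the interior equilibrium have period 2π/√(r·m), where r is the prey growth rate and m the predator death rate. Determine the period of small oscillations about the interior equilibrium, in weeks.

T ≈ 37.5 weeks

Here r = 0.299 and m = 0.094, so r·m = 0.0281.
ω = √0.0281 = 0.168 per week, hence T = 2π/ω ≈ 37.5 weeks.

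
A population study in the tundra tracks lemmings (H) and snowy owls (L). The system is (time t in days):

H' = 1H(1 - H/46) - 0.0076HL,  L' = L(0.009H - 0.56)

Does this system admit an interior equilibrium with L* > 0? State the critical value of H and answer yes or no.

Threshold H = 62.2; K < 62.2, so no, the predator goes extinct.

The predator equation gives dL/dt > 0 only when H > 0.56/0.009 = 62.2.
Without the predator, H → K = 46. Since 46 < 62.2, the predator cannot invade.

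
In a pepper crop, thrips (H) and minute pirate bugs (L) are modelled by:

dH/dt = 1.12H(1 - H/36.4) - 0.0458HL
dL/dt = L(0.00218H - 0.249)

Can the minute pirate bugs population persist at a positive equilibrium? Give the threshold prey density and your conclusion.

Threshold H = 114; K < 114, so no, the predator goes extinct.

The predator equation gives dL/dt > 0 only when H > 0.249/0.00218 = 114.
Without the predator, H → K = 36.4. Since 36.4 < 114, the predator cannot invade.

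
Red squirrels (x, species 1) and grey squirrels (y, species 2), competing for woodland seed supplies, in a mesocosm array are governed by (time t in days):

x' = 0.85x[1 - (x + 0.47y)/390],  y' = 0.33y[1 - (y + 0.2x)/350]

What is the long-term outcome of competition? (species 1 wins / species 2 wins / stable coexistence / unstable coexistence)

Compare the nullcline intercepts: K1/α12 = 390/0.47 = 830 > K2 = 350; K2/α21 = 350/0.2 = 1750 > K1 = 390.
Since both inequalities hold, each species can invade when rare, so the interior equilibrium is stable.

stable coexistence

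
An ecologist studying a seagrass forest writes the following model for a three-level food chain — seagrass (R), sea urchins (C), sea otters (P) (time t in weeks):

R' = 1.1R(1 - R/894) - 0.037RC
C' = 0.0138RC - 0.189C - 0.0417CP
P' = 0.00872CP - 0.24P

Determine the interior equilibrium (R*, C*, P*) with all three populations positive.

R* ≈ 66.4, C* ≈ 27.5, P* ≈ 17.4

From dP/dt = 0: 0.00872C* = 0.24, so C* = 27.5.
From dR/dt = 0: 1.1(1 - R*/894) = 0.037·27.5, giving R* = 894·(1 - 0.926) = 66.4.
From dC/dt = 0: 0.0138·66.4 - 0.189 = 0.0417P*, so P* = 0.727/0.0417 = 17.4.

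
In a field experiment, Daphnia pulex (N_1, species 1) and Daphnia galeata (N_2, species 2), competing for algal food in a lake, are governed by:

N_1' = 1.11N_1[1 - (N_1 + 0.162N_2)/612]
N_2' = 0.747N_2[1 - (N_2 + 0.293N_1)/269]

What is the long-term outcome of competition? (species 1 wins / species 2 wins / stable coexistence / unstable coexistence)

stable coexistence

Compare the nullcline intercepts: K1/α12 = 612/0.162 = 3780 > K2 = 269; K2/α21 = 269/0.293 = 918 > K1 = 612.
Since both inequalities hold, each species can invade when rare, so the interior equilibrium is stable.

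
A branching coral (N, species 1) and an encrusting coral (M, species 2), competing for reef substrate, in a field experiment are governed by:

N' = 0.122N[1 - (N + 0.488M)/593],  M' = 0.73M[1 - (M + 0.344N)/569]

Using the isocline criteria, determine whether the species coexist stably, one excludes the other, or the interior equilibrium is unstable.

stable coexistence

Compare the nullcline intercepts: K1/α12 = 593/0.488 = 1220 > K2 = 569; K2/α21 = 569/0.344 = 1650 > K1 = 593.
Since both inequalities hold, each species can invade when rare, so the interior equilibrium is stable.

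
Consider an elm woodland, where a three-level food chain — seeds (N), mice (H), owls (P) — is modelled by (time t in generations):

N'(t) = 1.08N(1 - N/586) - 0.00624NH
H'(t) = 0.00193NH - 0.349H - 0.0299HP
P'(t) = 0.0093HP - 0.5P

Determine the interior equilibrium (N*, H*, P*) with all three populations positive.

N* ≈ 404, H* ≈ 53.8, P* ≈ 14.4

From dP/dt = 0: 0.0093H* = 0.5, so H* = 53.8.
From dN/dt = 0: 1.08(1 - N*/586) = 0.00624·53.8, giving N* = 586·(1 - 0.311) = 404.
From dH/dt = 0: 0.00193·404 - 0.349 = 0.0299P*, so P* = 0.431/0.0299 = 14.4.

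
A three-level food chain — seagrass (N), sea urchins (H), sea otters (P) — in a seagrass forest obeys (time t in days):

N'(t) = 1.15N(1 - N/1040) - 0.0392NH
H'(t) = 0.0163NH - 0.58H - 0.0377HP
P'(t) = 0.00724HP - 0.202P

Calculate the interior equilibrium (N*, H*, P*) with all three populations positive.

From dP/dt = 0: 0.00724H* = 0.202, so H* = 27.9.
From dN/dt = 0: 1.15(1 - N*/1040) = 0.0392·27.9, giving N* = 1040·(1 - 0.951) = 50.9.
From dH/dt = 0: 0.0163·50.9 - 0.58 = 0.0377P*, so P* = 0.25/0.0377 = 6.63.

N* ≈ 50.9, H* ≈ 27.9, P* ≈ 6.63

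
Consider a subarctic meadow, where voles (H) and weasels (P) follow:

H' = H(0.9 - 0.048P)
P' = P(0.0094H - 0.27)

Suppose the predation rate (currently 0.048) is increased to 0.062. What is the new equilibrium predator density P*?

At the interior fixed point, setting dH/dt = 0 with H > 0 fixes P* = (prey growth rate)/(HP coefficient) — independent of the other coefficients.
With the change, P* = 0.9/0.062 = 14.5; it falls from 18.8.

P* ≈ 14.5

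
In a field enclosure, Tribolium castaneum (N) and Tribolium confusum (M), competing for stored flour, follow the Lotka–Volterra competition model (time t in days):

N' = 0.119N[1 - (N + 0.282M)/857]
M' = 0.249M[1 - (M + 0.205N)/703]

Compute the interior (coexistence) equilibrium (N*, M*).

Setting both brackets to zero gives the nullclines N + 0.282M = 857 and 0.205N + M = 703.
Substituting M = 703 - 0.205N into the first: N(1 - 0.282·0.205) = 857 - 0.282·703.
So N* = 659/0.942 = 699, and then M* = 703 - 0.205·699 = 560.

N* ≈ 699, M* ≈ 560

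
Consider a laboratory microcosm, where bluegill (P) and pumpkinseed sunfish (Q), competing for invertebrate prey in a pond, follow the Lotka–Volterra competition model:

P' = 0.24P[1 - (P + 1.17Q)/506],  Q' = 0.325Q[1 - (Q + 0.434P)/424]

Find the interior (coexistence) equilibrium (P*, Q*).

P* ≈ 20.2, Q* ≈ 415

Setting both brackets to zero gives the nullclines P + 1.17Q = 506 and 0.434P + Q = 424.
Substituting Q = 424 - 0.434P into the first: P(1 - 1.17·0.434) = 506 - 1.17·424.
So P* = 9.92/0.492 = 20.2, and then Q* = 424 - 0.434·20.2 = 415.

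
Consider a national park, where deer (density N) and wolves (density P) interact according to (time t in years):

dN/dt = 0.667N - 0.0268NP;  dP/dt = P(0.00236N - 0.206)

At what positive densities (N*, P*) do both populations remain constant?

Set dP/dt = 0 with P > 0: 0.00236N - 0.206 = 0, so N* = 0.206/0.00236 = 87.3.
Set dN/dt = 0 with N > 0: 0.667 - 0.0268P = 0, so P* = 0.667/0.0268 = 24.9.

N* ≈ 87.3, P* ≈ 24.9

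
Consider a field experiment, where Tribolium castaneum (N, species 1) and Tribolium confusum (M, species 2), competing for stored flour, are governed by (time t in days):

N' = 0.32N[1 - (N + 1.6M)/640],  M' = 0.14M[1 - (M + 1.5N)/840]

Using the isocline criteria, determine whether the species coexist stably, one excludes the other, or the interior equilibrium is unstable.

unstable coexistence (outcome depends on initial conditions)

Compare the nullcline intercepts: K1/α12 = 640/1.6 = 400 < K2 = 840; K2/α21 = 840/1.5 = 560 < K1 = 640.
Since both are reversed, neither can invade when rare; the interior point is a saddle.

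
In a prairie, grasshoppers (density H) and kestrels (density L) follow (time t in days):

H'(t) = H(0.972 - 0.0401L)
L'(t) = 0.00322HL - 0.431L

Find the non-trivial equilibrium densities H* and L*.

H* ≈ 134, L* ≈ 24.2

Set dL/dt = 0 with L > 0: 0.00322H - 0.431 = 0, so H* = 0.431/0.00322 = 134.
Set dH/dt = 0 with H > 0: 0.972 - 0.0401L = 0, so L* = 0.972/0.0401 = 24.2.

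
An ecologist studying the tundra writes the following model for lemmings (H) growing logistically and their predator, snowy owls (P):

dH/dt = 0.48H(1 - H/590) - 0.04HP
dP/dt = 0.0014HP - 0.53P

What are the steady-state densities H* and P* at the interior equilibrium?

H* ≈ 379, P* ≈ 4.3

From dP/dt = 0 with P > 0: 0.0014H* = 0.53, so H* = 379.
Substitute into dH/dt = 0: 0.48(1 - 379/590) = 0.04P*.
The bracket is 0.358, giving P* = 0.172/0.04 = 4.3.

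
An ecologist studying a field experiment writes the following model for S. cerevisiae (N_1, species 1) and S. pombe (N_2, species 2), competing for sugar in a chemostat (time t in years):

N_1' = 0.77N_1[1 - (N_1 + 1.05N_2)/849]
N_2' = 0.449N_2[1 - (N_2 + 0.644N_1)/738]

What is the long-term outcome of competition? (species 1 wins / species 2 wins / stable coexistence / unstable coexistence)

stable coexistence

Compare the nullcline intercepts: K1/α12 = 849/1.05 = 809 > K2 = 738; K2/α21 = 738/0.644 = 1150 > K1 = 849.
Since both inequalities hold, each species can invade when rare, so the interior equilibrium is stable.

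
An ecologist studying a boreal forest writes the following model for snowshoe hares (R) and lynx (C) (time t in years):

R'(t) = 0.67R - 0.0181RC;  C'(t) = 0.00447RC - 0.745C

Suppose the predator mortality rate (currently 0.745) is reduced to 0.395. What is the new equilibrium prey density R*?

R* ≈ 88.4

At the interior fixed point, setting dC/dt = 0 with C > 0 fixes R* = (predator death rate)/(RC coefficient) — independent of the other coefficients.
With the change, R* = 0.395/0.00447 = 88.4; it falls from 167.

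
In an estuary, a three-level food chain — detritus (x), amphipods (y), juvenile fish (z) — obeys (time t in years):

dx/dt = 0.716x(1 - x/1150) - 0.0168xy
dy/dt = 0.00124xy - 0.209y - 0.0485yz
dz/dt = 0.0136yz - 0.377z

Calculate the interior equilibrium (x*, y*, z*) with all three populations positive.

From dz/dt = 0: 0.0136y* = 0.377, so y* = 27.7.
From dx/dt = 0: 0.716(1 - x*/1150) = 0.0168·27.7, giving x* = 1150·(1 - 0.65) = 402.
From dy/dt = 0: 0.00124·402 - 0.209 = 0.0485z*, so z* = 0.289/0.0485 = 5.97.

x* ≈ 402, y* ≈ 27.7, z* ≈ 5.97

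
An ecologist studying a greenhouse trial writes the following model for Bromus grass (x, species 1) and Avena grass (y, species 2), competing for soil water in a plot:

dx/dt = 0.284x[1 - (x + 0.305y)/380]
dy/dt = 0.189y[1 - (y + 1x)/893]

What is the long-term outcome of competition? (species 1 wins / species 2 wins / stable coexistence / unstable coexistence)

Compare the nullcline intercepts: K1/α12 = 380/0.305 = 1250 > K2 = 893; K2/α21 = 893/1 = 893 > K1 = 380.
Since both inequalities hold, each species can invade when rare, so the interior equilibrium is stable.

stable coexistence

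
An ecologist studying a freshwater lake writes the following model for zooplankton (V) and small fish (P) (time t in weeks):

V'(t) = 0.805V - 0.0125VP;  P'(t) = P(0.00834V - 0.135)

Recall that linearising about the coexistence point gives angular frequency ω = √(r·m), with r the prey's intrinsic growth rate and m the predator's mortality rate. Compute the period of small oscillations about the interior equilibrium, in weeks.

T ≈ 19.1 weeks

Here r = 0.805 and m = 0.135, so r·m = 0.109.
ω = √0.109 = 0.33 per week, hence T = 2π/ω ≈ 19.1 weeks.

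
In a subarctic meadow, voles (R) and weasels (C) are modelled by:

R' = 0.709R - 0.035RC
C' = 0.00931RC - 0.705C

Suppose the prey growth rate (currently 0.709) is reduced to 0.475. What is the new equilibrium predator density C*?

C* ≈ 13.6

At the interior fixed point, setting dR/dt = 0 with R > 0 fixes C* = (prey growth rate)/(RC coefficient) — independent of the other coefficients.
With the change, C* = 0.475/0.035 = 13.6; it falls from 20.3.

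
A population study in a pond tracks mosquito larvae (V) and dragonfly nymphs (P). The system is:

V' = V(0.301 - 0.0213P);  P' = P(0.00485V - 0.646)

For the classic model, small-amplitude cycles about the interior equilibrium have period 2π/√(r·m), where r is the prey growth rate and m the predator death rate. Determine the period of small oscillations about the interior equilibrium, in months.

T ≈ 14.2 months

Here r = 0.301 and m = 0.646, so r·m = 0.194.
ω = √0.194 = 0.441 per month, hence T = 2π/ω ≈ 14.2 months.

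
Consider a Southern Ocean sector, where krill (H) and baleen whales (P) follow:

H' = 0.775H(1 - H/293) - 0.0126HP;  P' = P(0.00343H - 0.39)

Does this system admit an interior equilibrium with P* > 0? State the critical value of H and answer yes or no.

Threshold H = 114; K > 114, so yes, the predator persists.

The predator equation gives dP/dt > 0 only when H > 0.39/0.00343 = 114.
Without the predator, H → K = 293. Since 293 > 114, the predator can invade and persist.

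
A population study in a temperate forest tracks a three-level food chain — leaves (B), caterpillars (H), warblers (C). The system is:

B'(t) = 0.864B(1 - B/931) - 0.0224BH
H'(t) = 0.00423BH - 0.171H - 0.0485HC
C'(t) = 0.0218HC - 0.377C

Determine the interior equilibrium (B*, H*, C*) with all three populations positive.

B* ≈ 514, H* ≈ 17.3, C* ≈ 41.3

From dC/dt = 0: 0.0218H* = 0.377, so H* = 17.3.
From dB/dt = 0: 0.864(1 - B*/931) = 0.0224·17.3, giving B* = 931·(1 - 0.448) = 514.
From dH/dt = 0: 0.00423·514 - 0.171 = 0.0485C*, so C* = 2/0.0485 = 41.3.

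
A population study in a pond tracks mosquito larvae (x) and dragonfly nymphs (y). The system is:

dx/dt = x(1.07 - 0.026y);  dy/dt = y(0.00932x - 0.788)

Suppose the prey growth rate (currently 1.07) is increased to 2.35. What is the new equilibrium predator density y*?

At the interior fixed point, setting dx/dt = 0 with x > 0 fixes y* = (prey growth rate)/(xy coefficient) — independent of the other coefficients.
With the change, y* = 2.35/0.026 = 90.4; it rises from 41.2.

y* ≈ 90.4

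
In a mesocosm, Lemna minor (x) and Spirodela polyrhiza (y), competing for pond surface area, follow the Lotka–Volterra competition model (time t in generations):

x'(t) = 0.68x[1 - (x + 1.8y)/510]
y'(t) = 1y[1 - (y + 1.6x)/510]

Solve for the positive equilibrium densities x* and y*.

x* ≈ 217, y* ≈ 163

Setting both brackets to zero gives the nullclines x + 1.8y = 510 and 1.6x + y = 510.
Substituting y = 510 - 1.6x into the first: x(1 - 1.8·1.6) = 510 - 1.8·510.
So x* = -408/-1.88 = 217, and then y* = 510 - 1.6·217 = 163.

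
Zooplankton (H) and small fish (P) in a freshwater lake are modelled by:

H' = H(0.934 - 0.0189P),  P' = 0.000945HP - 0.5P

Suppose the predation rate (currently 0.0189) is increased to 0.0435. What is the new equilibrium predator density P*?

P* ≈ 21.5

At the interior fixed point, setting dH/dt = 0 with H > 0 fixes P* = (prey growth rate)/(HP coefficient) — independent of the other coefficients.
With the change, P* = 0.934/0.0435 = 21.5; it falls from 49.4.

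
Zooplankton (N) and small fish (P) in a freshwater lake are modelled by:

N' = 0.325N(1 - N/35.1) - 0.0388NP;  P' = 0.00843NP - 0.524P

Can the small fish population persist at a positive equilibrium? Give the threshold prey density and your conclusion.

The predator equation gives dP/dt > 0 only when N > 0.524/0.00843 = 62.2.
Without the predator, N → K = 35.1. Since 35.1 < 62.2, the predator cannot invade.

Threshold N = 62.2; K < 62.2, so no, the predator goes extinct.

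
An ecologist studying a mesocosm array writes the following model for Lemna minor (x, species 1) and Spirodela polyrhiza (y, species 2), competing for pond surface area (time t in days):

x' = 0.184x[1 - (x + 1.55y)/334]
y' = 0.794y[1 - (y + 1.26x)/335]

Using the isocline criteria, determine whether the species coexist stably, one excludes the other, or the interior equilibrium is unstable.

unstable coexistence (outcome depends on initial conditions)

Compare the nullcline intercepts: K1/α12 = 334/1.55 = 215 < K2 = 335; K2/α21 = 335/1.26 = 266 < K1 = 334.
Since both are reversed, neither can invade when rare; the interior point is a saddle.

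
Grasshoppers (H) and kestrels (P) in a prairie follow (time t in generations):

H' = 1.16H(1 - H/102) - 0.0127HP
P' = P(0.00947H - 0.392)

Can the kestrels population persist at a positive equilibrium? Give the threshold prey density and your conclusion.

Threshold H = 41.4; K > 41.4, so yes, the predator persists.

The predator equation gives dP/dt > 0 only when H > 0.392/0.00947 = 41.4.
Without the predator, H → K = 102. Since 102 > 41.4, the predator can invade and persist.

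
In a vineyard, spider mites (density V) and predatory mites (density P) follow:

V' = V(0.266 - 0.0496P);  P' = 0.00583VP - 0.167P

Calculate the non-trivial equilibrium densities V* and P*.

V* ≈ 28.6, P* ≈ 5.36

Set dP/dt = 0 with P > 0: 0.00583V - 0.167 = 0, so V* = 0.167/0.00583 = 28.6.
Set dV/dt = 0 with V > 0: 0.266 - 0.0496P = 0, so P* = 0.266/0.0496 = 5.36.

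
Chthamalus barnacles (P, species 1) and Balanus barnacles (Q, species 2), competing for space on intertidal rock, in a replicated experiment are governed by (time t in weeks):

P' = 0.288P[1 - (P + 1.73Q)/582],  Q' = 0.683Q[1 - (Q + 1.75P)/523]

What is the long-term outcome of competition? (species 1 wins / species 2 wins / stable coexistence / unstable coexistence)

Compare the nullcline intercepts: K1/α12 = 582/1.73 = 336 < K2 = 523; K2/α21 = 523/1.75 = 299 < K1 = 582.
Since both are reversed, neither can invade when rare; the interior point is a saddle.

unstable coexistence (outcome depends on initial conditions)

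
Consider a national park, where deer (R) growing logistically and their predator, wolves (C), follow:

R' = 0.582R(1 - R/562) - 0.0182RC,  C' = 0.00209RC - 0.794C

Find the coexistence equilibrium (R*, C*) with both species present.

From dC/dt = 0 with C > 0: 0.00209R* = 0.794, so R* = 380.
Substitute into dR/dt = 0: 0.582(1 - 380/562) = 0.0182C*.
The bracket is 0.324, giving C* = 0.189/0.0182 = 10.4.

R* ≈ 380, C* ≈ 10.4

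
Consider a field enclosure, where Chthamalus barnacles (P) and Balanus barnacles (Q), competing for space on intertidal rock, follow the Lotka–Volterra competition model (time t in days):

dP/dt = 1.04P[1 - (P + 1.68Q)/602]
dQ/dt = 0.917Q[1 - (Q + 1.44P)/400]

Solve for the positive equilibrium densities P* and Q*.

Setting both brackets to zero gives the nullclines P + 1.68Q = 602 and 1.44P + Q = 400.
Substituting Q = 400 - 1.44P into the first: P(1 - 1.68·1.44) = 602 - 1.68·400.
So P* = -70/-1.42 = 49.3, and then Q* = 400 - 1.44·49.3 = 329.

P* ≈ 49.3, Q* ≈ 329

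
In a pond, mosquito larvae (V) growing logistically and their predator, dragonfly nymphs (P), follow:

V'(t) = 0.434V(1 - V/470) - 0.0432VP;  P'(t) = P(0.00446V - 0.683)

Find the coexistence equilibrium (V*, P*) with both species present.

From dP/dt = 0 with P > 0: 0.00446V* = 0.683, so V* = 153.
Substitute into dV/dt = 0: 0.434(1 - 153/470) = 0.0432P*.
The bracket is 0.674, giving P* = 0.293/0.0432 = 6.77.

V* ≈ 153, P* ≈ 6.77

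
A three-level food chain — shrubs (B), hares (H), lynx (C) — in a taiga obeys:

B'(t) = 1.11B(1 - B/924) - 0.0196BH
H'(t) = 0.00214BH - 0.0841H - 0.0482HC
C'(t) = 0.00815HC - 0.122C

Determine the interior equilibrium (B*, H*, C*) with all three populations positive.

B* ≈ 680, H* ≈ 15, C* ≈ 28.4

From dC/dt = 0: 0.00815H* = 0.122, so H* = 15.
From dB/dt = 0: 1.11(1 - B*/924) = 0.0196·15, giving B* = 924·(1 - 0.264) = 680.
From dH/dt = 0: 0.00214·680 - 0.0841 = 0.0482C*, so C* = 1.37/0.0482 = 28.4.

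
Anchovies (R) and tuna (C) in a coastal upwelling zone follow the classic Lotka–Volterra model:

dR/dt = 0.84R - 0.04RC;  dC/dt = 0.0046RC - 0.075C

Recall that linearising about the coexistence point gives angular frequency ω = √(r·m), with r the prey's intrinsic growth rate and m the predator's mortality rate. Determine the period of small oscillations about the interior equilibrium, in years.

T ≈ 25 years

Here r = 0.84 and m = 0.075, so r·m = 0.063.
ω = √0.063 = 0.251 per year, hence T = 2π/ω ≈ 25 years.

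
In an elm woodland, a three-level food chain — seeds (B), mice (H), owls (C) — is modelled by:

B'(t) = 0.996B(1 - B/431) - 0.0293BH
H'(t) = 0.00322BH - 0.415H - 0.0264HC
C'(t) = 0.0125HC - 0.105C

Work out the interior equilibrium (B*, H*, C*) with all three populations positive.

From dC/dt = 0: 0.0125H* = 0.105, so H* = 8.4.
From dB/dt = 0: 0.996(1 - B*/431) = 0.0293·8.4, giving B* = 431·(1 - 0.247) = 324.
From dH/dt = 0: 0.00322·324 - 0.415 = 0.0264C*, so C* = 0.63/0.0264 = 23.9.

B* ≈ 324, H* ≈ 8.4, C* ≈ 23.9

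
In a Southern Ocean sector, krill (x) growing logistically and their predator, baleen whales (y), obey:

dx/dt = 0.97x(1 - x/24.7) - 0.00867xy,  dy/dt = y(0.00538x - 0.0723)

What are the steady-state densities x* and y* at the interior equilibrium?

x* ≈ 13.4, y* ≈ 51

From dy/dt = 0 with y > 0: 0.00538x* = 0.0723, so x* = 13.4.
Substitute into dx/dt = 0: 0.97(1 - 13.4/24.7) = 0.00867y*.
The bracket is 0.456, giving y* = 0.442/0.00867 = 51.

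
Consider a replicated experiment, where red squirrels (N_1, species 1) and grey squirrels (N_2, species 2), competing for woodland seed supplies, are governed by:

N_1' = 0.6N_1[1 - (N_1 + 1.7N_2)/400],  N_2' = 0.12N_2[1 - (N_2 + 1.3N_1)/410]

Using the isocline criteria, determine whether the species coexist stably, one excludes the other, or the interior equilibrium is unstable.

Compare the nullcline intercepts: K1/α12 = 400/1.7 = 235 < K2 = 410; K2/α21 = 410/1.3 = 315 < K1 = 400.
Since both are reversed, neither can invade when rare; the interior point is a saddle.

unstable coexistence (outcome depends on initial conditions)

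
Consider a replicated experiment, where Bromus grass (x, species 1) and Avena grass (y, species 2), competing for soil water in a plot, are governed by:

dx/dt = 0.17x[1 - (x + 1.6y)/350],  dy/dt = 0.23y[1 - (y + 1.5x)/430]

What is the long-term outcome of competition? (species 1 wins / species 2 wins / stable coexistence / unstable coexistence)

unstable coexistence (outcome depends on initial conditions)

Compare the nullcline intercepts: K1/α12 = 350/1.6 = 219 < K2 = 430; K2/α21 = 430/1.5 = 287 < K1 = 350.
Since both are reversed, neither can invade when rare; the interior point is a saddle.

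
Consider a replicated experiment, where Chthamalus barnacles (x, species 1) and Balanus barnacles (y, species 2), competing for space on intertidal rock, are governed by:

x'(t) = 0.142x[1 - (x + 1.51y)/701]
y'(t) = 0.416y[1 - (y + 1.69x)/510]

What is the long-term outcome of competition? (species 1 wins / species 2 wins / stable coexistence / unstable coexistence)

unstable coexistence (outcome depends on initial conditions)

Compare the nullcline intercepts: K1/α12 = 701/1.51 = 464 < K2 = 510; K2/α21 = 510/1.69 = 302 < K1 = 701.
Since both are reversed, neither can invade when rare; the interior point is a saddle.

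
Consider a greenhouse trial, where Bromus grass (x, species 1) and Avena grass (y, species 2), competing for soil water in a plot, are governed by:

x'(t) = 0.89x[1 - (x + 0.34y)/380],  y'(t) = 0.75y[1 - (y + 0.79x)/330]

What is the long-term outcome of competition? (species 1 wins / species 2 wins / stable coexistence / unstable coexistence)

stable coexistence

Compare the nullcline intercepts: K1/α12 = 380/0.34 = 1120 > K2 = 330; K2/α21 = 330/0.79 = 418 > K1 = 380.
Since both inequalities hold, each species can invade when rare, so the interior equilibrium is stable.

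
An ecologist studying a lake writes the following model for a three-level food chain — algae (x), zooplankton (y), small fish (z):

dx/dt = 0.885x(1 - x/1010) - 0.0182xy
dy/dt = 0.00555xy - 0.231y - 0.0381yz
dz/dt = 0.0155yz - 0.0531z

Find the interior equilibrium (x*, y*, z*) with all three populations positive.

From dz/dt = 0: 0.0155y* = 0.0531, so y* = 3.43.
From dx/dt = 0: 0.885(1 - x*/1010) = 0.0182·3.43, giving x* = 1010·(1 - 0.0705) = 939.
From dy/dt = 0: 0.00555·939 - 0.231 = 0.0381z*, so z* = 4.98/0.0381 = 131.

x* ≈ 939, y* ≈ 3.43, z* ≈ 131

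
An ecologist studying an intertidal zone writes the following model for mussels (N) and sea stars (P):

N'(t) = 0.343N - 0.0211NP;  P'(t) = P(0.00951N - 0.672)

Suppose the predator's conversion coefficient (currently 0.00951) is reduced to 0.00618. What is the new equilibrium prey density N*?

At the interior fixed point, setting dP/dt = 0 with P > 0 fixes N* = (predator death rate)/(NP coefficient) — independent of the other coefficients.
With the change, N* = 0.672/0.00618 = 109; it rises from 70.7.

N* ≈ 109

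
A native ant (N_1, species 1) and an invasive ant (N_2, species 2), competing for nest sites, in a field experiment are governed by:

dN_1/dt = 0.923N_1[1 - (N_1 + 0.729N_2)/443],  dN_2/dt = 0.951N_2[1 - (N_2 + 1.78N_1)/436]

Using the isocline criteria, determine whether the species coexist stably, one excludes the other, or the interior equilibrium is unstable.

Compare the nullcline intercepts: K1/α12 = 443/0.729 = 608 > K2 = 436; K2/α21 = 436/1.78 = 245 < K1 = 443.
Since the inequalities point opposite ways, species 1 can invade but species 2 cannot.

species 1 excludes species 2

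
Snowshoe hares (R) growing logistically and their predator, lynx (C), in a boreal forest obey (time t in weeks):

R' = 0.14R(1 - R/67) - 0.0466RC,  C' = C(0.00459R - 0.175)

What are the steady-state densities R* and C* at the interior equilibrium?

From dC/dt = 0 with C > 0: 0.00459R* = 0.175, so R* = 38.1.
Substitute into dR/dt = 0: 0.14(1 - 38.1/67) = 0.0466C*.
The bracket is 0.431, giving C* = 0.0603/0.0466 = 1.29.

R* ≈ 38.1, C* ≈ 1.29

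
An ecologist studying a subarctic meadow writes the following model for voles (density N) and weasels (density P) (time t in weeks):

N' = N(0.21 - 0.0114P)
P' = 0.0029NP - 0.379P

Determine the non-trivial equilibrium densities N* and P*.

Set dP/dt = 0 with P > 0: 0.0029N - 0.379 = 0, so N* = 0.379/0.0029 = 131.
Set dN/dt = 0 with N > 0: 0.21 - 0.0114P = 0, so P* = 0.21/0.0114 = 18.4.

N* ≈ 131, P* ≈ 18.4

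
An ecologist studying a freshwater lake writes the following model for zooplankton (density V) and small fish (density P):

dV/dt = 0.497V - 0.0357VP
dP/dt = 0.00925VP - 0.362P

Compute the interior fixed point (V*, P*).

Set dP/dt = 0 with P > 0: 0.00925V - 0.362 = 0, so V* = 0.362/0.00925 = 39.1.
Set dV/dt = 0 with V > 0: 0.497 - 0.0357P = 0, so P* = 0.497/0.0357 = 13.9.

V* ≈ 39.1, P* ≈ 13.9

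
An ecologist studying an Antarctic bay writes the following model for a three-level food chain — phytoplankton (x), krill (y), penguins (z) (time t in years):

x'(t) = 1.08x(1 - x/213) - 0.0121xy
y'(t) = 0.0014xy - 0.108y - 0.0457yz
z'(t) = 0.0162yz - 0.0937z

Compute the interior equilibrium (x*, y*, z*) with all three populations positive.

x* ≈ 199, y* ≈ 5.78, z* ≈ 3.74

From dz/dt = 0: 0.0162y* = 0.0937, so y* = 5.78.
From dx/dt = 0: 1.08(1 - x*/213) = 0.0121·5.78, giving x* = 213·(1 - 0.0648) = 199.
From dy/dt = 0: 0.0014·199 - 0.108 = 0.0457z*, so z* = 0.171/0.0457 = 3.74.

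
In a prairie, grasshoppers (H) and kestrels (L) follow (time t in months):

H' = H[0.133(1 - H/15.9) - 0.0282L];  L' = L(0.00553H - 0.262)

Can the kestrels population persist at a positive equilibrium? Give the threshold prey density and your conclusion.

Threshold H = 47.4; K < 47.4, so no, the predator goes extinct.

The predator equation gives dL/dt > 0 only when H > 0.262/0.00553 = 47.4.
Without the predator, H → K = 15.9. Since 15.9 < 47.4, the predator cannot invade.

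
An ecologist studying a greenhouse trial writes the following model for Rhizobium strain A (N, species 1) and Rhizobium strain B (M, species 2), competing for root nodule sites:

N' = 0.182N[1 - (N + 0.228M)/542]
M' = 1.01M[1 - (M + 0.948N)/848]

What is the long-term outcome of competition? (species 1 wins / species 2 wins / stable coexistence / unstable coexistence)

stable coexistence

Compare the nullcline intercepts: K1/α12 = 542/0.228 = 2380 > K2 = 848; K2/α21 = 848/0.948 = 895 > K1 = 542.
Since both inequalities hold, each species can invade when rare, so the interior equilibrium is stable.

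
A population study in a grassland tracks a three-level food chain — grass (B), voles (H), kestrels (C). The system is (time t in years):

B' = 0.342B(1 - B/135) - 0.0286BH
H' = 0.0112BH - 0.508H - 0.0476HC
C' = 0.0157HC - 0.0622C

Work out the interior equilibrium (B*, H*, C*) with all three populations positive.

B* ≈ 90.3, H* ≈ 3.96, C* ≈ 10.6

From dC/dt = 0: 0.0157H* = 0.0622, so H* = 3.96.
From dB/dt = 0: 0.342(1 - B*/135) = 0.0286·3.96, giving B* = 135·(1 - 0.331) = 90.3.
From dH/dt = 0: 0.0112·90.3 - 0.508 = 0.0476C*, so C* = 0.503/0.0476 = 10.6.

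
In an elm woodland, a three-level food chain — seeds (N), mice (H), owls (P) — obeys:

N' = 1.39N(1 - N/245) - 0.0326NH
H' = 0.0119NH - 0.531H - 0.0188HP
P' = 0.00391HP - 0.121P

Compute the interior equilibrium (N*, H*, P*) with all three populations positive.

N* ≈ 67.2, H* ≈ 30.9, P* ≈ 14.3

From dP/dt = 0: 0.00391H* = 0.121, so H* = 30.9.
From dN/dt = 0: 1.39(1 - N*/245) = 0.0326·30.9, giving N* = 245·(1 - 0.726) = 67.2.
From dH/dt = 0: 0.0119·67.2 - 0.531 = 0.0188P*, so P* = 0.268/0.0188 = 14.3.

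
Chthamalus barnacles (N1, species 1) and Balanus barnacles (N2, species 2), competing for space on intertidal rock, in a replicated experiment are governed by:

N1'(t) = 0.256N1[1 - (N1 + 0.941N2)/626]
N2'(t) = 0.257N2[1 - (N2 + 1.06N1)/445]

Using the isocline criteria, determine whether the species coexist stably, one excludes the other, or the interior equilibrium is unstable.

species 1 excludes species 2

Compare the nullcline intercepts: K1/α12 = 626/0.941 = 665 > K2 = 445; K2/α21 = 445/1.06 = 420 < K1 = 626.
Since the inequalities point opposite ways, species 1 can invade but species 2 cannot.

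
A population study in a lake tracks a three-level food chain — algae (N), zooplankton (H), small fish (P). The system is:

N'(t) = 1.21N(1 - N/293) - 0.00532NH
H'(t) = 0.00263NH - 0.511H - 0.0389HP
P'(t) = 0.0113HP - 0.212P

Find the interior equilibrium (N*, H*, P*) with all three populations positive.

From dP/dt = 0: 0.0113H* = 0.212, so H* = 18.8.
From dN/dt = 0: 1.21(1 - N*/293) = 0.00532·18.8, giving N* = 293·(1 - 0.0825) = 269.
From dH/dt = 0: 0.00263·269 - 0.511 = 0.0389P*, so P* = 0.196/0.0389 = 5.04.

N* ≈ 269, H* ≈ 18.8, P* ≈ 5.04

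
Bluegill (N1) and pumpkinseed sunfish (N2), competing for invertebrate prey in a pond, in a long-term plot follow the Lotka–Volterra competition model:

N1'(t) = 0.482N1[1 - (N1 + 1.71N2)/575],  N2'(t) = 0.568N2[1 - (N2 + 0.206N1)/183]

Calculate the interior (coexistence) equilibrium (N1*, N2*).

N1* ≈ 405, N2* ≈ 99.7

Setting both brackets to zero gives the nullclines N1 + 1.71N2 = 575 and 0.206N1 + N2 = 183.
Substituting N2 = 183 - 0.206N1 into the first: N1(1 - 1.71·0.206) = 575 - 1.71·183.
So N1* = 262/0.648 = 405, and then N2* = 183 - 0.206·405 = 99.7.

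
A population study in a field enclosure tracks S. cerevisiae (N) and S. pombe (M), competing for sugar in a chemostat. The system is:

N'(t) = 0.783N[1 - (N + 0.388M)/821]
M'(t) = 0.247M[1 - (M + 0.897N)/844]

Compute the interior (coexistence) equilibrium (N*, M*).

Setting both brackets to zero gives the nullclines N + 0.388M = 821 and 0.897N + M = 844.
Substituting M = 844 - 0.897N into the first: N(1 - 0.388·0.897) = 821 - 0.388·844.
So N* = 494/0.652 = 757, and then M* = 844 - 0.897·757 = 165.

N* ≈ 757, M* ≈ 165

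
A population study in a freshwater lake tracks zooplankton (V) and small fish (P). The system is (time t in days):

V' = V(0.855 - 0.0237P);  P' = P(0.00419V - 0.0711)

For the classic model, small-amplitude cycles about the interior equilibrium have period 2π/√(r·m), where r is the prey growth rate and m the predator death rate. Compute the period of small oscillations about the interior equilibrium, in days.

T ≈ 25.5 days

Here r = 0.855 and m = 0.0711, so r·m = 0.0608.
ω = √0.0608 = 0.247 per day, hence T = 2π/ω ≈ 25.5 days.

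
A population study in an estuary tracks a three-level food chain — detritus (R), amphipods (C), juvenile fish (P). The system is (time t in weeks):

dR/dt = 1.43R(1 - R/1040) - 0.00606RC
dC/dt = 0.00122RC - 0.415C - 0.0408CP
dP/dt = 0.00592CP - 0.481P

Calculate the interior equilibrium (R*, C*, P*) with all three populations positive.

From dP/dt = 0: 0.00592C* = 0.481, so C* = 81.2.
From dR/dt = 0: 1.43(1 - R*/1040) = 0.00606·81.2, giving R* = 1040·(1 - 0.344) = 682.
From dC/dt = 0: 0.00122·682 - 0.415 = 0.0408P*, so P* = 0.417/0.0408 = 10.2.

R* ≈ 682, C* ≈ 81.2, P* ≈ 10.2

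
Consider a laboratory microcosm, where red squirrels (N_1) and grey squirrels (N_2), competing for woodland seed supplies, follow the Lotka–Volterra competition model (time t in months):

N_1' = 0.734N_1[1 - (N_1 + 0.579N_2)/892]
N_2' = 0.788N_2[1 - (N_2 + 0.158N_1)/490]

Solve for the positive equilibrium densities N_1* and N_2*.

Setting both brackets to zero gives the nullclines N_1 + 0.579N_2 = 892 and 0.158N_1 + N_2 = 490.
Substituting N_2 = 490 - 0.158N_1 into the first: N_1(1 - 0.579·0.158) = 892 - 0.579·490.
So N_1* = 608/0.909 = 670, and then N_2* = 490 - 0.158·670 = 384.

N_1* ≈ 670, N_2* ≈ 384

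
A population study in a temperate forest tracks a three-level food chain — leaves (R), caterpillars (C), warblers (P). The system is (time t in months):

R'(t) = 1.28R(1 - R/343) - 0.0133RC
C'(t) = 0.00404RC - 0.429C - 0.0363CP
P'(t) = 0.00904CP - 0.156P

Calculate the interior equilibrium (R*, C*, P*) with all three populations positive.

R* ≈ 281, C* ≈ 17.3, P* ≈ 19.5

From dP/dt = 0: 0.00904C* = 0.156, so C* = 17.3.
From dR/dt = 0: 1.28(1 - R*/343) = 0.0133·17.3, giving R* = 343·(1 - 0.179) = 281.
From dC/dt = 0: 0.00404·281 - 0.429 = 0.0363P*, so P* = 0.708/0.0363 = 19.5.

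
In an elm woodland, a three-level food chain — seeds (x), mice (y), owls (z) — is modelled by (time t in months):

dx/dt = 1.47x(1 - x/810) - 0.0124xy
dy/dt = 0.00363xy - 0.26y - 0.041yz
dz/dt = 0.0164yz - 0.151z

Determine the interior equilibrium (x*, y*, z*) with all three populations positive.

x* ≈ 747, y* ≈ 9.21, z* ≈ 59.8

From dz/dt = 0: 0.0164y* = 0.151, so y* = 9.21.
From dx/dt = 0: 1.47(1 - x*/810) = 0.0124·9.21, giving x* = 810·(1 - 0.0777) = 747.
From dy/dt = 0: 0.00363·747 - 0.26 = 0.041z*, so z* = 2.45/0.041 = 59.8.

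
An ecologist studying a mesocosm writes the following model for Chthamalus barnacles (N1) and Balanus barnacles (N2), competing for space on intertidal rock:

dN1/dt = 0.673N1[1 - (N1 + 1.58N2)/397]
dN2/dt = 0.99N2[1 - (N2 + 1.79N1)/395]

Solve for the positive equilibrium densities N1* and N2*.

N1* ≈ 124, N2* ≈ 173

Setting both brackets to zero gives the nullclines N1 + 1.58N2 = 397 and 1.79N1 + N2 = 395.
Substituting N2 = 395 - 1.79N1 into the first: N1(1 - 1.58·1.79) = 397 - 1.58·395.
So N1* = -227/-1.83 = 124, and then N2* = 395 - 1.79·124 = 173.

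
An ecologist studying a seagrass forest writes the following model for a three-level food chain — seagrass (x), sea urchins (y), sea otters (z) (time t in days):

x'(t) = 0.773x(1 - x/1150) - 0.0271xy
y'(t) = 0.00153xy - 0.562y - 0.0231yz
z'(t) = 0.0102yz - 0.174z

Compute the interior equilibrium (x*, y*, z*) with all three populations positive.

x* ≈ 462, y* ≈ 17.1, z* ≈ 6.29

From dz/dt = 0: 0.0102y* = 0.174, so y* = 17.1.
From dx/dt = 0: 0.773(1 - x*/1150) = 0.0271·17.1, giving x* = 1150·(1 - 0.598) = 462.
From dy/dt = 0: 0.00153·462 - 0.562 = 0.0231z*, so z* = 0.145/0.0231 = 6.29.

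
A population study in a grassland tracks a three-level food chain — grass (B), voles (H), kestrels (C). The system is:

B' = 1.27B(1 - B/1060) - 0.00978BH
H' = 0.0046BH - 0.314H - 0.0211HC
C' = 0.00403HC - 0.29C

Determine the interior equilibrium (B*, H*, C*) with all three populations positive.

B* ≈ 473, H* ≈ 72, C* ≈ 88.1

From dC/dt = 0: 0.00403H* = 0.29, so H* = 72.
From dB/dt = 0: 1.27(1 - B*/1060) = 0.00978·72, giving B* = 1060·(1 - 0.554) = 473.
From dH/dt = 0: 0.0046·473 - 0.314 = 0.0211C*, so C* = 1.86/0.0211 = 88.1.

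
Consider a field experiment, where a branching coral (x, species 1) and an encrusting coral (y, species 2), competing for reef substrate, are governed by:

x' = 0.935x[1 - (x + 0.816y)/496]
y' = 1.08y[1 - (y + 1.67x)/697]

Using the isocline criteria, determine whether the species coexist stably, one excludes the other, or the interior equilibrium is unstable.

unstable coexistence (outcome depends on initial conditions)

Compare the nullcline intercepts: K1/α12 = 496/0.816 = 608 < K2 = 697; K2/α21 = 697/1.67 = 417 < K1 = 496.
Since both are reversed, neither can invade when rare; the interior point is a saddle.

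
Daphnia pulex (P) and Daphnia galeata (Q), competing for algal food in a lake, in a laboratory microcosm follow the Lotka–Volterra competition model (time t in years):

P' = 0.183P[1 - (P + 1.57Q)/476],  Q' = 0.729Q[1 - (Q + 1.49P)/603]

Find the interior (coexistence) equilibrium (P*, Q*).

P* ≈ 351, Q* ≈ 79.3

Setting both brackets to zero gives the nullclines P + 1.57Q = 476 and 1.49P + Q = 603.
Substituting Q = 603 - 1.49P into the first: P(1 - 1.57·1.49) = 476 - 1.57·603.
So P* = -471/-1.34 = 351, and then Q* = 603 - 1.49·351 = 79.3.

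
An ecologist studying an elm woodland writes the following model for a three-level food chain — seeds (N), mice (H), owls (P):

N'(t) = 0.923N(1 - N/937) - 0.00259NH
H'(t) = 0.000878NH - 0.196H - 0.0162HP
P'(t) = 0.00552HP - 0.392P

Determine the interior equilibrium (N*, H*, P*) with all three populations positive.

N* ≈ 750, H* ≈ 71, P* ≈ 28.6

From dP/dt = 0: 0.00552H* = 0.392, so H* = 71.
From dN/dt = 0: 0.923(1 - N*/937) = 0.00259·71, giving N* = 937·(1 - 0.199) = 750.
From dH/dt = 0: 0.000878·750 - 0.196 = 0.0162P*, so P* = 0.463/0.0162 = 28.6.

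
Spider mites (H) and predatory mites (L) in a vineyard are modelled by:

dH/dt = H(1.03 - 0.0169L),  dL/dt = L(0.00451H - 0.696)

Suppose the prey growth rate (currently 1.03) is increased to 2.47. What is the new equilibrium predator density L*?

At the interior fixed point, setting dH/dt = 0 with H > 0 fixes L* = (prey growth rate)/(HL coefficient) — independent of the other coefficients.
With the change, L* = 2.47/0.0169 = 146; it rises from 60.9.

L* ≈ 146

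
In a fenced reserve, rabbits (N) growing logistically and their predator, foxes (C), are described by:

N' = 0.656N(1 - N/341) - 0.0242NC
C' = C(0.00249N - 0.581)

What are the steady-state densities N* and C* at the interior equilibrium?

N* ≈ 233, C* ≈ 8.56

From dC/dt = 0 with C > 0: 0.00249N* = 0.581, so N* = 233.
Substitute into dN/dt = 0: 0.656(1 - 233/341) = 0.0242C*.
The bracket is 0.316, giving C* = 0.207/0.0242 = 8.56.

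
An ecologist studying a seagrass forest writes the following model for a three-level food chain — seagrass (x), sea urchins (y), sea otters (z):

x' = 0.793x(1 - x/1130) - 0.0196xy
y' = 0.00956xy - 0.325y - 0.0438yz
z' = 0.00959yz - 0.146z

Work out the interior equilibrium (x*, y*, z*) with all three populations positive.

From dz/dt = 0: 0.00959y* = 0.146, so y* = 15.2.
From dx/dt = 0: 0.793(1 - x*/1130) = 0.0196·15.2, giving x* = 1130·(1 - 0.376) = 705.
From dy/dt = 0: 0.00956·705 - 0.325 = 0.0438z*, so z* = 6.41/0.0438 = 146.

x* ≈ 705, y* ≈ 15.2, z* ≈ 146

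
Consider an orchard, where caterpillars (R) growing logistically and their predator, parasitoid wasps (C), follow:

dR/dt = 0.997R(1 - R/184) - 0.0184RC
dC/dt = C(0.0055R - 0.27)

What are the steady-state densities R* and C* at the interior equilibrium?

R* ≈ 49.1, C* ≈ 39.7

From dC/dt = 0 with C > 0: 0.0055R* = 0.27, so R* = 49.1.
Substitute into dR/dt = 0: 0.997(1 - 49.1/184) = 0.0184C*.
The bracket is 0.733, giving C* = 0.731/0.0184 = 39.7.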